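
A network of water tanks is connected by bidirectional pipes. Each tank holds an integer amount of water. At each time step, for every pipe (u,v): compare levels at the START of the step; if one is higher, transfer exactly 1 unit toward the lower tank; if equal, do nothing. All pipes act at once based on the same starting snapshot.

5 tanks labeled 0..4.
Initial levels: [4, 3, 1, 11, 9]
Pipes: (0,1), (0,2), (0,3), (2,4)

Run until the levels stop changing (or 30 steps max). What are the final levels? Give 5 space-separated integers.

Answer: 7 5 5 5 6

Derivation:
Step 1: flows [0->1,0->2,3->0,4->2] -> levels [3 4 3 10 8]
Step 2: flows [1->0,0=2,3->0,4->2] -> levels [5 3 4 9 7]
Step 3: flows [0->1,0->2,3->0,4->2] -> levels [4 4 6 8 6]
Step 4: flows [0=1,2->0,3->0,2=4] -> levels [6 4 5 7 6]
Step 5: flows [0->1,0->2,3->0,4->2] -> levels [5 5 7 6 5]
Step 6: flows [0=1,2->0,3->0,2->4] -> levels [7 5 5 5 6]
Step 7: flows [0->1,0->2,0->3,4->2] -> levels [4 6 7 6 5]
Step 8: flows [1->0,2->0,3->0,2->4] -> levels [7 5 5 5 6]
  -> period-2 cycle: step 8 state = step 6 state; never stabilizes
  -> state at step 30: (30-6) mod 2 = 0, same as step 6 -> [7 5 5 5 6]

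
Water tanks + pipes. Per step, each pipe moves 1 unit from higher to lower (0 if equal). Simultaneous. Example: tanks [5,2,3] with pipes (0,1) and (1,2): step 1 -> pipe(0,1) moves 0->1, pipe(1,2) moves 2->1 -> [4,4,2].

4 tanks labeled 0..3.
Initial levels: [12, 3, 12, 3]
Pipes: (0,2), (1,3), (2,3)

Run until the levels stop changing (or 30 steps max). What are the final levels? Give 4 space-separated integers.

Step 1: flows [0=2,1=3,2->3] -> levels [12 3 11 4]
Step 2: flows [0->2,3->1,2->3] -> levels [11 4 11 4]
Step 3: flows [0=2,1=3,2->3] -> levels [11 4 10 5]
Step 4: flows [0->2,3->1,2->3] -> levels [10 5 10 5]
Step 5: flows [0=2,1=3,2->3] -> levels [10 5 9 6]
Step 6: flows [0->2,3->1,2->3] -> levels [9 6 9 6]
Step 7: flows [0=2,1=3,2->3] -> levels [9 6 8 7]
Step 8: flows [0->2,3->1,2->3] -> levels [8 7 8 7]
Step 9: flows [0=2,1=3,2->3] -> levels [8 7 7 8]
Step 10: flows [0->2,3->1,3->2] -> levels [7 8 9 6]
Step 11: flows [2->0,1->3,2->3] -> levels [8 7 7 8]
  -> period-2 cycle: step 11 state = step 9 state; never stabilizes
  -> state at step 30: (30-9) mod 2 = 1, same as step 10 -> [7 8 9 6]

Answer: 7 8 9 6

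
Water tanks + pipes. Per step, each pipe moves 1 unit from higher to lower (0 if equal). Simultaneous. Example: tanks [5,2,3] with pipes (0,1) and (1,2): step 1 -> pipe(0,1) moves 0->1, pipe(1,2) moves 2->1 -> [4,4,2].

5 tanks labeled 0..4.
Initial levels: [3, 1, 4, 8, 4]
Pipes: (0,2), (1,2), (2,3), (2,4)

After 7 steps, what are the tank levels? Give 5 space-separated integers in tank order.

Step 1: flows [2->0,2->1,3->2,2=4] -> levels [4 2 3 7 4]
Step 2: flows [0->2,2->1,3->2,4->2] -> levels [3 3 5 6 3]
Step 3: flows [2->0,2->1,3->2,2->4] -> levels [4 4 3 5 4]
Step 4: flows [0->2,1->2,3->2,4->2] -> levels [3 3 7 4 3]
Step 5: flows [2->0,2->1,2->3,2->4] -> levels [4 4 3 5 4]
  -> period-2 cycle: step 5 state = step 3 state
  -> state at step 7: (7-3) mod 2 = 0, same as step 3 -> [4 4 3 5 4]

Answer: 4 4 3 5 4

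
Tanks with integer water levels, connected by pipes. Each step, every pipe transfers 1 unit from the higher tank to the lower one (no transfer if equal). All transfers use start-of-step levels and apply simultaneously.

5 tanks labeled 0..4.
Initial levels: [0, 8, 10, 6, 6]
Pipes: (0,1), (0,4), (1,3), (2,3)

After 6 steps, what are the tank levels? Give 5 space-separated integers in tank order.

Step 1: flows [1->0,4->0,1->3,2->3] -> levels [2 6 9 8 5]
Step 2: flows [1->0,4->0,3->1,2->3] -> levels [4 6 8 8 4]
Step 3: flows [1->0,0=4,3->1,2=3] -> levels [5 6 8 7 4]
Step 4: flows [1->0,0->4,3->1,2->3] -> levels [5 6 7 7 5]
Step 5: flows [1->0,0=4,3->1,2=3] -> levels [6 6 7 6 5]
Step 6: flows [0=1,0->4,1=3,2->3] -> levels [5 6 6 7 6]

Answer: 5 6 6 7 6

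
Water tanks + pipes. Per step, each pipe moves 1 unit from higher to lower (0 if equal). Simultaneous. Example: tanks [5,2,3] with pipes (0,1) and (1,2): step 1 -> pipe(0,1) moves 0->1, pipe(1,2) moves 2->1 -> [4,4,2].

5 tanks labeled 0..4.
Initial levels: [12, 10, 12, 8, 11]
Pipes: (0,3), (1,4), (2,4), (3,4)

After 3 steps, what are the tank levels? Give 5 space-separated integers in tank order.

Step 1: flows [0->3,4->1,2->4,4->3] -> levels [11 11 11 10 10]
Step 2: flows [0->3,1->4,2->4,3=4] -> levels [10 10 10 11 12]
Step 3: flows [3->0,4->1,4->2,4->3] -> levels [11 11 11 11 9]

Answer: 11 11 11 11 9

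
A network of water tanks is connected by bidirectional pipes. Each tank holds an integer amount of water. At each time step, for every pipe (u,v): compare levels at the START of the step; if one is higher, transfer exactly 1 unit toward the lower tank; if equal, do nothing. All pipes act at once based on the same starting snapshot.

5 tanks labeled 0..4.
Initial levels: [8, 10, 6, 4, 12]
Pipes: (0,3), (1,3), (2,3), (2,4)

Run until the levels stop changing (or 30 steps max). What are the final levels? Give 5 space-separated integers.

Answer: 8 8 10 6 8

Derivation:
Step 1: flows [0->3,1->3,2->3,4->2] -> levels [7 9 6 7 11]
Step 2: flows [0=3,1->3,3->2,4->2] -> levels [7 8 8 7 10]
Step 3: flows [0=3,1->3,2->3,4->2] -> levels [7 7 8 9 9]
Step 4: flows [3->0,3->1,3->2,4->2] -> levels [8 8 10 6 8]
Step 5: flows [0->3,1->3,2->3,2->4] -> levels [7 7 8 9 9]
  -> period-2 cycle: step 5 state = step 3 state; never stabilizes
  -> state at step 30: (30-3) mod 2 = 1, same as step 4 -> [8 8 10 6 8]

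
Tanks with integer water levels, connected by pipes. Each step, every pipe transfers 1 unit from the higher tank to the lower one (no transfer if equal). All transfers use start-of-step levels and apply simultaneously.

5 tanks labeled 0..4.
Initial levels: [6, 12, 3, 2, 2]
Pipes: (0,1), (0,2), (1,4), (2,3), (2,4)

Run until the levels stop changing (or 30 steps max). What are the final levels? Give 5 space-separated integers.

Answer: 4 6 7 4 4

Derivation:
Step 1: flows [1->0,0->2,1->4,2->3,2->4] -> levels [6 10 2 3 4]
Step 2: flows [1->0,0->2,1->4,3->2,4->2] -> levels [6 8 5 2 4]
Step 3: flows [1->0,0->2,1->4,2->3,2->4] -> levels [6 6 4 3 6]
Step 4: flows [0=1,0->2,1=4,2->3,4->2] -> levels [5 6 5 4 5]
Step 5: flows [1->0,0=2,1->4,2->3,2=4] -> levels [6 4 4 5 6]
Step 6: flows [0->1,0->2,4->1,3->2,4->2] -> levels [4 6 7 4 4]
Step 7: flows [1->0,2->0,1->4,2->3,2->4] -> levels [6 4 4 5 6]
  -> period-2 cycle: step 7 state = step 5 state; never stabilizes
  -> state at step 30: (30-5) mod 2 = 1, same as step 6 -> [4 6 7 4 4]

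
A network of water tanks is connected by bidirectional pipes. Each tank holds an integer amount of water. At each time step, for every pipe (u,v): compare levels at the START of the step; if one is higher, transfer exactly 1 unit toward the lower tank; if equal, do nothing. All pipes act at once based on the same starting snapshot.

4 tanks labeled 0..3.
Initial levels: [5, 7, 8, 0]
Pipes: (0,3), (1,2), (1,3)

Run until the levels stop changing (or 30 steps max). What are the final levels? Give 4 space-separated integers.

Answer: 4 4 6 6

Derivation:
Step 1: flows [0->3,2->1,1->3] -> levels [4 7 7 2]
Step 2: flows [0->3,1=2,1->3] -> levels [3 6 7 4]
Step 3: flows [3->0,2->1,1->3] -> levels [4 6 6 4]
Step 4: flows [0=3,1=2,1->3] -> levels [4 5 6 5]
Step 5: flows [3->0,2->1,1=3] -> levels [5 6 5 4]
Step 6: flows [0->3,1->2,1->3] -> levels [4 4 6 6]
Step 7: flows [3->0,2->1,3->1] -> levels [5 6 5 4]
  -> period-2 cycle: step 7 state = step 5 state; never stabilizes
  -> state at step 30: (30-5) mod 2 = 1, same as step 6 -> [4 4 6 6]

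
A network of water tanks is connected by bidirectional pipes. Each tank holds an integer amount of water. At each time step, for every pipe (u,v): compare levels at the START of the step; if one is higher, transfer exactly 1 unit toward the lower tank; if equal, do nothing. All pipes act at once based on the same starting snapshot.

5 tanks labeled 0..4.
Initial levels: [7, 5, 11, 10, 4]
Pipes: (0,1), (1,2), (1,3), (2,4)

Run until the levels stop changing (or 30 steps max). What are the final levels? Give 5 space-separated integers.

Step 1: flows [0->1,2->1,3->1,2->4] -> levels [6 8 9 9 5]
Step 2: flows [1->0,2->1,3->1,2->4] -> levels [7 9 7 8 6]
Step 3: flows [1->0,1->2,1->3,2->4] -> levels [8 6 7 9 7]
Step 4: flows [0->1,2->1,3->1,2=4] -> levels [7 9 6 8 7]
Step 5: flows [1->0,1->2,1->3,4->2] -> levels [8 6 8 9 6]
Step 6: flows [0->1,2->1,3->1,2->4] -> levels [7 9 6 8 7]
  -> period-2 cycle: step 6 state = step 4 state; never stabilizes
  -> state at step 30: (30-4) mod 2 = 0, same as step 4 -> [7 9 6 8 7]

Answer: 7 9 6 8 7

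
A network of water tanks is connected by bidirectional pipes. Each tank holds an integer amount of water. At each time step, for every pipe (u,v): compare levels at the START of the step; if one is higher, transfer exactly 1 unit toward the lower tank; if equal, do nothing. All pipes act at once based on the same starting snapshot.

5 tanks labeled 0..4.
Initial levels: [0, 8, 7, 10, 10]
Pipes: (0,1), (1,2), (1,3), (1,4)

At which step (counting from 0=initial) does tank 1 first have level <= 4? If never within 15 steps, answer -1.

Step 1: flows [1->0,1->2,3->1,4->1] -> levels [1 8 8 9 9]
Step 2: flows [1->0,1=2,3->1,4->1] -> levels [2 9 8 8 8]
Step 3: flows [1->0,1->2,1->3,1->4] -> levels [3 5 9 9 9]
Step 4: flows [1->0,2->1,3->1,4->1] -> levels [4 7 8 8 8]
Step 5: flows [1->0,2->1,3->1,4->1] -> levels [5 9 7 7 7]
Step 6: flows [1->0,1->2,1->3,1->4] -> levels [6 5 8 8 8]
Step 7: flows [0->1,2->1,3->1,4->1] -> levels [5 9 7 7 7]
  -> period-2 cycle (repeats step 5); tank 1 never drops to <=4
Tank 1 never reaches <=4 within 15 steps

Answer: -1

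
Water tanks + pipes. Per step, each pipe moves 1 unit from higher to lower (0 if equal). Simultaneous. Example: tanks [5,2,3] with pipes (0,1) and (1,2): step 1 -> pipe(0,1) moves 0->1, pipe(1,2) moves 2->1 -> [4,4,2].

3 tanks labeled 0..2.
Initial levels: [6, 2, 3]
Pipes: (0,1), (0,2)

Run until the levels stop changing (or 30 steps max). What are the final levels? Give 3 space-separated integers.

Step 1: flows [0->1,0->2] -> levels [4 3 4]
Step 2: flows [0->1,0=2] -> levels [3 4 4]
Step 3: flows [1->0,2->0] -> levels [5 3 3]
Step 4: flows [0->1,0->2] -> levels [3 4 4]
  -> period-2 cycle: step 4 state = step 2 state; never stabilizes
  -> state at step 30: (30-2) mod 2 = 0, same as step 2 -> [3 4 4]

Answer: 3 4 4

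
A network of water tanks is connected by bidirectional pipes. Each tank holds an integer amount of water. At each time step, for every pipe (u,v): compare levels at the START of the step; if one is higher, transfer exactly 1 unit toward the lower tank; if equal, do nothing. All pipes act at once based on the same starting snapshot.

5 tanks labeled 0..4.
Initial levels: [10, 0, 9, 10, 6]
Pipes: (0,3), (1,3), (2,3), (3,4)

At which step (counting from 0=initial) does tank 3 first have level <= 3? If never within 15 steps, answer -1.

Step 1: flows [0=3,3->1,3->2,3->4] -> levels [10 1 10 7 7]
Step 2: flows [0->3,3->1,2->3,3=4] -> levels [9 2 9 8 7]
Step 3: flows [0->3,3->1,2->3,3->4] -> levels [8 3 8 8 8]
Step 4: flows [0=3,3->1,2=3,3=4] -> levels [8 4 8 7 8]
Step 5: flows [0->3,3->1,2->3,4->3] -> levels [7 5 7 9 7]
Step 6: flows [3->0,3->1,3->2,3->4] -> levels [8 6 8 5 8]
Step 7: flows [0->3,1->3,2->3,4->3] -> levels [7 5 7 9 7]
  -> period-2 cycle (repeats step 5); tank 3 never drops to <=3
Tank 3 never reaches <=3 within 15 steps

Answer: -1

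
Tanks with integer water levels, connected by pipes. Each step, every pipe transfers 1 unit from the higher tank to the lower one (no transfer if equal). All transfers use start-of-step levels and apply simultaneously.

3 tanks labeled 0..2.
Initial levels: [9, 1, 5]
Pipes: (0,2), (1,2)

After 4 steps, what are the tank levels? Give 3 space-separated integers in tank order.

Step 1: flows [0->2,2->1] -> levels [8 2 5]
Step 2: flows [0->2,2->1] -> levels [7 3 5]
Step 3: flows [0->2,2->1] -> levels [6 4 5]
Step 4: flows [0->2,2->1] -> levels [5 5 5]

Answer: 5 5 5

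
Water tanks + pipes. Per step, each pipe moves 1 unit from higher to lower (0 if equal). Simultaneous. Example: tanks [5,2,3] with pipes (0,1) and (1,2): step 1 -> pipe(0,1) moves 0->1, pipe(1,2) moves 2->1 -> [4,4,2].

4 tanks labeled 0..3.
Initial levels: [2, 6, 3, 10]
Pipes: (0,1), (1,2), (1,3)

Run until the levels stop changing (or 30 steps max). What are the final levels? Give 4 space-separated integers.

Answer: 6 3 6 6

Derivation:
Step 1: flows [1->0,1->2,3->1] -> levels [3 5 4 9]
Step 2: flows [1->0,1->2,3->1] -> levels [4 4 5 8]
Step 3: flows [0=1,2->1,3->1] -> levels [4 6 4 7]
Step 4: flows [1->0,1->2,3->1] -> levels [5 5 5 6]
Step 5: flows [0=1,1=2,3->1] -> levels [5 6 5 5]
Step 6: flows [1->0,1->2,1->3] -> levels [6 3 6 6]
Step 7: flows [0->1,2->1,3->1] -> levels [5 6 5 5]
  -> period-2 cycle: step 7 state = step 5 state; never stabilizes
  -> state at step 30: (30-5) mod 2 = 1, same as step 6 -> [6 3 6 6]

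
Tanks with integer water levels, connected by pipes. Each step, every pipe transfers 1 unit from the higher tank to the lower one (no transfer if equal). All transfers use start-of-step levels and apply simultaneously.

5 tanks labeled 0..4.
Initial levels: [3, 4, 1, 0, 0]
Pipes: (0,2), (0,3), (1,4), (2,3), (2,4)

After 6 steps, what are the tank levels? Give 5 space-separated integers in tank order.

Step 1: flows [0->2,0->3,1->4,2->3,2->4] -> levels [1 3 0 2 2]
Step 2: flows [0->2,3->0,1->4,3->2,4->2] -> levels [1 2 3 0 2]
Step 3: flows [2->0,0->3,1=4,2->3,2->4] -> levels [1 2 0 2 3]
Step 4: flows [0->2,3->0,4->1,3->2,4->2] -> levels [1 3 3 0 1]
Step 5: flows [2->0,0->3,1->4,2->3,2->4] -> levels [1 2 0 2 3]
  -> period-2 cycle: step 5 state = step 3 state
  -> state at step 6: (6-3) mod 2 = 1, same as step 4 -> [1 3 3 0 1]

Answer: 1 3 3 0 1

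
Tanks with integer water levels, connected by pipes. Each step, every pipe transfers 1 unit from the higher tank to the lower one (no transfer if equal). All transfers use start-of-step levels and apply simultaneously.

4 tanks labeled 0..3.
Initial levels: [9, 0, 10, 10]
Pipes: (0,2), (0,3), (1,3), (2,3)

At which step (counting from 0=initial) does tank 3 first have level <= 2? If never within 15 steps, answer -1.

Answer: -1

Derivation:
Step 1: flows [2->0,3->0,3->1,2=3] -> levels [11 1 9 8]
Step 2: flows [0->2,0->3,3->1,2->3] -> levels [9 2 9 9]
Step 3: flows [0=2,0=3,3->1,2=3] -> levels [9 3 9 8]
Step 4: flows [0=2,0->3,3->1,2->3] -> levels [8 4 8 9]
Step 5: flows [0=2,3->0,3->1,3->2] -> levels [9 5 9 6]
Step 6: flows [0=2,0->3,3->1,2->3] -> levels [8 6 8 7]
Step 7: flows [0=2,0->3,3->1,2->3] -> levels [7 7 7 8]
Step 8: flows [0=2,3->0,3->1,3->2] -> levels [8 8 8 5]
Step 9: flows [0=2,0->3,1->3,2->3] -> levels [7 7 7 8]
  -> period-2 cycle (repeats step 7); tank 3 never drops to <=2
Tank 3 never reaches <=2 within 15 steps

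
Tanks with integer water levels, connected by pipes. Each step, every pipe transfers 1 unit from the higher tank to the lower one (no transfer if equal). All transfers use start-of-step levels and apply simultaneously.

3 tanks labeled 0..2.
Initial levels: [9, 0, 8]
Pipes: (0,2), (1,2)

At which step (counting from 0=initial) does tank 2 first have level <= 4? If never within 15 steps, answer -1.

Step 1: flows [0->2,2->1] -> levels [8 1 8]
Step 2: flows [0=2,2->1] -> levels [8 2 7]
Step 3: flows [0->2,2->1] -> levels [7 3 7]
Step 4: flows [0=2,2->1] -> levels [7 4 6]
Step 5: flows [0->2,2->1] -> levels [6 5 6]
Step 6: flows [0=2,2->1] -> levels [6 6 5]
Step 7: flows [0->2,1->2] -> levels [5 5 7]
Step 8: flows [2->0,2->1] -> levels [6 6 5]
  -> period-2 cycle (repeats step 6); tank 2 never drops to <=4
Tank 2 never reaches <=4 within 15 steps

Answer: -1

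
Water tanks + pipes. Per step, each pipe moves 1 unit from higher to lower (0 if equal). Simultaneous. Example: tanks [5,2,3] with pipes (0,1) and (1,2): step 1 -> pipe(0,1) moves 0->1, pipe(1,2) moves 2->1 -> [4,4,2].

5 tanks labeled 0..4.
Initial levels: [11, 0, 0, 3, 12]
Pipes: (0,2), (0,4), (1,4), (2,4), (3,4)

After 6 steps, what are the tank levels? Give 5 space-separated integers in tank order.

Step 1: flows [0->2,4->0,4->1,4->2,4->3] -> levels [11 1 2 4 8]
Step 2: flows [0->2,0->4,4->1,4->2,4->3] -> levels [9 2 4 5 6]
Step 3: flows [0->2,0->4,4->1,4->2,4->3] -> levels [7 3 6 6 4]
Step 4: flows [0->2,0->4,4->1,2->4,3->4] -> levels [5 4 6 5 6]
Step 5: flows [2->0,4->0,4->1,2=4,4->3] -> levels [7 5 5 6 3]
Step 6: flows [0->2,0->4,1->4,2->4,3->4] -> levels [5 4 5 5 7]

Answer: 5 4 5 5 7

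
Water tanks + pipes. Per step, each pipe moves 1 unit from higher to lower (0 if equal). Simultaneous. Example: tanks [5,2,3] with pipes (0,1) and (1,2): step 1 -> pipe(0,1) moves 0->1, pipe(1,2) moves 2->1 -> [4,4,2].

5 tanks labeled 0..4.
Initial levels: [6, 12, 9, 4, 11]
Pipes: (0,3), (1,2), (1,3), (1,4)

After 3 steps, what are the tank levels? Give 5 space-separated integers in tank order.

Step 1: flows [0->3,1->2,1->3,1->4] -> levels [5 9 10 6 12]
Step 2: flows [3->0,2->1,1->3,4->1] -> levels [6 10 9 6 11]
Step 3: flows [0=3,1->2,1->3,4->1] -> levels [6 9 10 7 10]

Answer: 6 9 10 7 10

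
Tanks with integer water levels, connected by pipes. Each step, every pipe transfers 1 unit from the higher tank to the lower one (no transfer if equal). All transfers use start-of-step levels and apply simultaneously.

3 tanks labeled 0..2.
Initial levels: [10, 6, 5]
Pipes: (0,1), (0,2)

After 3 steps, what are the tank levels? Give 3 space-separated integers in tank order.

Step 1: flows [0->1,0->2] -> levels [8 7 6]
Step 2: flows [0->1,0->2] -> levels [6 8 7]
Step 3: flows [1->0,2->0] -> levels [8 7 6]

Answer: 8 7 6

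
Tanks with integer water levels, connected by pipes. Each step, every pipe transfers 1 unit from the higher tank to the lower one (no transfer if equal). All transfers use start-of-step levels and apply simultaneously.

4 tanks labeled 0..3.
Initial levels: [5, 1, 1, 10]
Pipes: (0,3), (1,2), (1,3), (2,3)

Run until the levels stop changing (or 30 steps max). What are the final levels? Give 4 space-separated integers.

Answer: 5 3 3 6

Derivation:
Step 1: flows [3->0,1=2,3->1,3->2] -> levels [6 2 2 7]
Step 2: flows [3->0,1=2,3->1,3->2] -> levels [7 3 3 4]
Step 3: flows [0->3,1=2,3->1,3->2] -> levels [6 4 4 3]
Step 4: flows [0->3,1=2,1->3,2->3] -> levels [5 3 3 6]
Step 5: flows [3->0,1=2,3->1,3->2] -> levels [6 4 4 3]
  -> period-2 cycle: step 5 state = step 3 state; never stabilizes
  -> state at step 30: (30-3) mod 2 = 1, same as step 4 -> [5 3 3 6]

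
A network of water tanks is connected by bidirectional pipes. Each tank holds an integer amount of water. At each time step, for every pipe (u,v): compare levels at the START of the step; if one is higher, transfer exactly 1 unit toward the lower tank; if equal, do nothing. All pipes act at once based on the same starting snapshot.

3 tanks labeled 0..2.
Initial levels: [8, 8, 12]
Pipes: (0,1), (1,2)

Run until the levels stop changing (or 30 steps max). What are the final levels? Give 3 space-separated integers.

Step 1: flows [0=1,2->1] -> levels [8 9 11]
Step 2: flows [1->0,2->1] -> levels [9 9 10]
Step 3: flows [0=1,2->1] -> levels [9 10 9]
Step 4: flows [1->0,1->2] -> levels [10 8 10]
Step 5: flows [0->1,2->1] -> levels [9 10 9]
  -> period-2 cycle: step 5 state = step 3 state; never stabilizes
  -> state at step 30: (30-3) mod 2 = 1, same as step 4 -> [10 8 10]

Answer: 10 8 10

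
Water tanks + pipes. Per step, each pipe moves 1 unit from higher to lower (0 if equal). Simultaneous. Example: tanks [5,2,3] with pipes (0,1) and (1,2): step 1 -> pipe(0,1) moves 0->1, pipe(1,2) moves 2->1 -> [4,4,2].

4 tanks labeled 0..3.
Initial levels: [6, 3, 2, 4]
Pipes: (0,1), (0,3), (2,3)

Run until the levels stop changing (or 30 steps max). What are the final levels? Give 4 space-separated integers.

Step 1: flows [0->1,0->3,3->2] -> levels [4 4 3 4]
Step 2: flows [0=1,0=3,3->2] -> levels [4 4 4 3]
Step 3: flows [0=1,0->3,2->3] -> levels [3 4 3 5]
Step 4: flows [1->0,3->0,3->2] -> levels [5 3 4 3]
Step 5: flows [0->1,0->3,2->3] -> levels [3 4 3 5]
  -> period-2 cycle: step 5 state = step 3 state; never stabilizes
  -> state at step 30: (30-3) mod 2 = 1, same as step 4 -> [5 3 4 3]

Answer: 5 3 4 3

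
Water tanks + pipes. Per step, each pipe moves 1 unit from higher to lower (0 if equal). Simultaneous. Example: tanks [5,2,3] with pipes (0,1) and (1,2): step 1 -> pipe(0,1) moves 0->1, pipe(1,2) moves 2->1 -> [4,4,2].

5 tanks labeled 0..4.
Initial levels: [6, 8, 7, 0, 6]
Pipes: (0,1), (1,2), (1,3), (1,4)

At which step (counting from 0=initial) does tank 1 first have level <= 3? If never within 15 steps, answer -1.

Answer: 6

Derivation:
Step 1: flows [1->0,1->2,1->3,1->4] -> levels [7 4 8 1 7]
Step 2: flows [0->1,2->1,1->3,4->1] -> levels [6 6 7 2 6]
Step 3: flows [0=1,2->1,1->3,1=4] -> levels [6 6 6 3 6]
Step 4: flows [0=1,1=2,1->3,1=4] -> levels [6 5 6 4 6]
Step 5: flows [0->1,2->1,1->3,4->1] -> levels [5 7 5 5 5]
Step 6: flows [1->0,1->2,1->3,1->4] -> levels [6 3 6 6 6]
Tank 1 first reaches <=3 at step 6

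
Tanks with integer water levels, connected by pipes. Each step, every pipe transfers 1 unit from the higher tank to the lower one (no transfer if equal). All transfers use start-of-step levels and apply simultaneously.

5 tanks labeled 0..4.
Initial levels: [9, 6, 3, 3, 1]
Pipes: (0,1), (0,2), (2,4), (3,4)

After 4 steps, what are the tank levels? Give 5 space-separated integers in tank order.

Answer: 5 6 5 3 3

Derivation:
Step 1: flows [0->1,0->2,2->4,3->4] -> levels [7 7 3 2 3]
Step 2: flows [0=1,0->2,2=4,4->3] -> levels [6 7 4 3 2]
Step 3: flows [1->0,0->2,2->4,3->4] -> levels [6 6 4 2 4]
Step 4: flows [0=1,0->2,2=4,4->3] -> levels [5 6 5 3 3]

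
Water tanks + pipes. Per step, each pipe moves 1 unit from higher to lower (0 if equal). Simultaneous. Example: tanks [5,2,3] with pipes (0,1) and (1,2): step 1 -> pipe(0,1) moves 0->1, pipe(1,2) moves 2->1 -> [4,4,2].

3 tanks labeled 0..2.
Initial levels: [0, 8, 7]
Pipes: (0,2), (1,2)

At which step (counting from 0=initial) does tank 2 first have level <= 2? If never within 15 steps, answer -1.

Step 1: flows [2->0,1->2] -> levels [1 7 7]
Step 2: flows [2->0,1=2] -> levels [2 7 6]
Step 3: flows [2->0,1->2] -> levels [3 6 6]
Step 4: flows [2->0,1=2] -> levels [4 6 5]
Step 5: flows [2->0,1->2] -> levels [5 5 5]
Step 6: flows [0=2,1=2] -> levels [5 5 5]
  -> stable; tank 2 stays at 5 > 2
Tank 2 never reaches <=2 within 15 steps

Answer: -1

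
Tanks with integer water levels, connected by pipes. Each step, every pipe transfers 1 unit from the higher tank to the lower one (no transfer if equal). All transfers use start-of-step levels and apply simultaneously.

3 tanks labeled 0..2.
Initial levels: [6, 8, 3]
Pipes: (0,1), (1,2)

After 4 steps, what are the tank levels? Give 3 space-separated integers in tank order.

Answer: 5 7 5

Derivation:
Step 1: flows [1->0,1->2] -> levels [7 6 4]
Step 2: flows [0->1,1->2] -> levels [6 6 5]
Step 3: flows [0=1,1->2] -> levels [6 5 6]
Step 4: flows [0->1,2->1] -> levels [5 7 5]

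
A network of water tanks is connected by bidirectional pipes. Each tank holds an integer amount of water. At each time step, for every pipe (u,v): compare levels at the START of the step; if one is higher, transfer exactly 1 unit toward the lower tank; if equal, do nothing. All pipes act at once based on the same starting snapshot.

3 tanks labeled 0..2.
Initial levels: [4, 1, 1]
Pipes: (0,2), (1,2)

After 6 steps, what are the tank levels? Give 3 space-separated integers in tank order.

Answer: 2 2 2

Derivation:
Step 1: flows [0->2,1=2] -> levels [3 1 2]
Step 2: flows [0->2,2->1] -> levels [2 2 2]
Step 3: flows [0=2,1=2] -> levels [2 2 2]
  -> stable; steps 4..6 unchanged -> [2 2 2]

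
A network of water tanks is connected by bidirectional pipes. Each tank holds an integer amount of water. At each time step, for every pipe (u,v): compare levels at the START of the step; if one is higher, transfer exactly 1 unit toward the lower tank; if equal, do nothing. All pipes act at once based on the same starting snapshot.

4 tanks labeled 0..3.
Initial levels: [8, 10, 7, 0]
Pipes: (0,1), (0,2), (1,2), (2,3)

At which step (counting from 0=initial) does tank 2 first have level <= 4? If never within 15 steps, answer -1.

Answer: 7

Derivation:
Step 1: flows [1->0,0->2,1->2,2->3] -> levels [8 8 8 1]
Step 2: flows [0=1,0=2,1=2,2->3] -> levels [8 8 7 2]
Step 3: flows [0=1,0->2,1->2,2->3] -> levels [7 7 8 3]
Step 4: flows [0=1,2->0,2->1,2->3] -> levels [8 8 5 4]
Step 5: flows [0=1,0->2,1->2,2->3] -> levels [7 7 6 5]
Step 6: flows [0=1,0->2,1->2,2->3] -> levels [6 6 7 6]
Step 7: flows [0=1,2->0,2->1,2->3] -> levels [7 7 4 7]
Tank 2 first reaches <=4 at step 7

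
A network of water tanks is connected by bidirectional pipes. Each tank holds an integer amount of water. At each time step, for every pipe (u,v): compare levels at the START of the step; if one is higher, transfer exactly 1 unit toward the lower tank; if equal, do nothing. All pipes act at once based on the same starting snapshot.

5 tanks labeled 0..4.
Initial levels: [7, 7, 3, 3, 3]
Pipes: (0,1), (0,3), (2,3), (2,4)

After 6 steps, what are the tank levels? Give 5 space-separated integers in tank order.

Step 1: flows [0=1,0->3,2=3,2=4] -> levels [6 7 3 4 3]
Step 2: flows [1->0,0->3,3->2,2=4] -> levels [6 6 4 4 3]
Step 3: flows [0=1,0->3,2=3,2->4] -> levels [5 6 3 5 4]
Step 4: flows [1->0,0=3,3->2,4->2] -> levels [6 5 5 4 3]
Step 5: flows [0->1,0->3,2->3,2->4] -> levels [4 6 3 6 4]
Step 6: flows [1->0,3->0,3->2,4->2] -> levels [6 5 5 4 3]

Answer: 6 5 5 4 3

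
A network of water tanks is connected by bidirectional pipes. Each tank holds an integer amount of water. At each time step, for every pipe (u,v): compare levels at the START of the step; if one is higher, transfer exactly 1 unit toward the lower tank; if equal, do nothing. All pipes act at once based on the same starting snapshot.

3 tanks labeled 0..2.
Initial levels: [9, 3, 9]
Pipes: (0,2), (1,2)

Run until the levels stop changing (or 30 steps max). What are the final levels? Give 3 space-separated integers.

Answer: 7 7 7

Derivation:
Step 1: flows [0=2,2->1] -> levels [9 4 8]
Step 2: flows [0->2,2->1] -> levels [8 5 8]
Step 3: flows [0=2,2->1] -> levels [8 6 7]
Step 4: flows [0->2,2->1] -> levels [7 7 7]
Step 5: flows [0=2,1=2] -> levels [7 7 7]
  -> stable (no change)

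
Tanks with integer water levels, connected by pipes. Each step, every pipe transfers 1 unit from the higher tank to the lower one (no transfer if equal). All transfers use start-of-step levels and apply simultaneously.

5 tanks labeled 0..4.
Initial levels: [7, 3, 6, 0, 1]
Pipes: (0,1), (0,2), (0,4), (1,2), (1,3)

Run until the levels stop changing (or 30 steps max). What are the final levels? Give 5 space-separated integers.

Step 1: flows [0->1,0->2,0->4,2->1,1->3] -> levels [4 4 6 1 2]
Step 2: flows [0=1,2->0,0->4,2->1,1->3] -> levels [4 4 4 2 3]
Step 3: flows [0=1,0=2,0->4,1=2,1->3] -> levels [3 3 4 3 4]
Step 4: flows [0=1,2->0,4->0,2->1,1=3] -> levels [5 4 2 3 3]
Step 5: flows [0->1,0->2,0->4,1->2,1->3] -> levels [2 3 4 4 4]
Step 6: flows [1->0,2->0,4->0,2->1,3->1] -> levels [5 4 2 3 3]
  -> period-2 cycle: step 6 state = step 4 state; never stabilizes
  -> state at step 30: (30-4) mod 2 = 0, same as step 4 -> [5 4 2 3 3]

Answer: 5 4 2 3 3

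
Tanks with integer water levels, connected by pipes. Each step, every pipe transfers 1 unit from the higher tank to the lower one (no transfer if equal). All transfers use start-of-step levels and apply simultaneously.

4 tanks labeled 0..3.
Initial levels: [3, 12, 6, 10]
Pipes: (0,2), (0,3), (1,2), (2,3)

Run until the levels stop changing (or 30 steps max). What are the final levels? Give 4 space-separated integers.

Step 1: flows [2->0,3->0,1->2,3->2] -> levels [5 11 7 8]
Step 2: flows [2->0,3->0,1->2,3->2] -> levels [7 10 8 6]
Step 3: flows [2->0,0->3,1->2,2->3] -> levels [7 9 7 8]
Step 4: flows [0=2,3->0,1->2,3->2] -> levels [8 8 9 6]
Step 5: flows [2->0,0->3,2->1,2->3] -> levels [8 9 6 8]
Step 6: flows [0->2,0=3,1->2,3->2] -> levels [7 8 9 7]
Step 7: flows [2->0,0=3,2->1,2->3] -> levels [8 9 6 8]
  -> period-2 cycle: step 7 state = step 5 state; never stabilizes
  -> state at step 30: (30-5) mod 2 = 1, same as step 6 -> [7 8 9 7]

Answer: 7 8 9 7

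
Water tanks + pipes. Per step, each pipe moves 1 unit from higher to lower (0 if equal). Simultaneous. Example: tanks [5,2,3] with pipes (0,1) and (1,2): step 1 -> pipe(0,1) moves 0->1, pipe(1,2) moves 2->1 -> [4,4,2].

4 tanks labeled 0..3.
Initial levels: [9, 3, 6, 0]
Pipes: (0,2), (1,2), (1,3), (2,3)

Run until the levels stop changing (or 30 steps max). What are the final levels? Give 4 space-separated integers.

Step 1: flows [0->2,2->1,1->3,2->3] -> levels [8 3 5 2]
Step 2: flows [0->2,2->1,1->3,2->3] -> levels [7 3 4 4]
Step 3: flows [0->2,2->1,3->1,2=3] -> levels [6 5 4 3]
Step 4: flows [0->2,1->2,1->3,2->3] -> levels [5 3 5 5]
Step 5: flows [0=2,2->1,3->1,2=3] -> levels [5 5 4 4]
Step 6: flows [0->2,1->2,1->3,2=3] -> levels [4 3 6 5]
Step 7: flows [2->0,2->1,3->1,2->3] -> levels [5 5 3 5]
Step 8: flows [0->2,1->2,1=3,3->2] -> levels [4 4 6 4]
Step 9: flows [2->0,2->1,1=3,2->3] -> levels [5 5 3 5]
  -> period-2 cycle: step 9 state = step 7 state; never stabilizes
  -> state at step 30: (30-7) mod 2 = 1, same as step 8 -> [4 4 6 4]

Answer: 4 4 6 4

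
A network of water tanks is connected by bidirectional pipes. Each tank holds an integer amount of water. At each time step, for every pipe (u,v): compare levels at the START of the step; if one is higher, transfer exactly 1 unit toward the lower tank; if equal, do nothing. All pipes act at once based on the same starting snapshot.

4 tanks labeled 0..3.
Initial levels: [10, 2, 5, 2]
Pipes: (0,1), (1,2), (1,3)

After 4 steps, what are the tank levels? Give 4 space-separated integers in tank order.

Answer: 6 5 4 4

Derivation:
Step 1: flows [0->1,2->1,1=3] -> levels [9 4 4 2]
Step 2: flows [0->1,1=2,1->3] -> levels [8 4 4 3]
Step 3: flows [0->1,1=2,1->3] -> levels [7 4 4 4]
Step 4: flows [0->1,1=2,1=3] -> levels [6 5 4 4]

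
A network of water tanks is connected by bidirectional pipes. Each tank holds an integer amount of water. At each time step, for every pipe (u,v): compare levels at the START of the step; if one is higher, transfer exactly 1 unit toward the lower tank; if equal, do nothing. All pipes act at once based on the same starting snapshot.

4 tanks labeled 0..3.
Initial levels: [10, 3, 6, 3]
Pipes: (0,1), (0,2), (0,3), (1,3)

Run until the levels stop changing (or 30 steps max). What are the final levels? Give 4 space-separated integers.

Answer: 4 6 6 6

Derivation:
Step 1: flows [0->1,0->2,0->3,1=3] -> levels [7 4 7 4]
Step 2: flows [0->1,0=2,0->3,1=3] -> levels [5 5 7 5]
Step 3: flows [0=1,2->0,0=3,1=3] -> levels [6 5 6 5]
Step 4: flows [0->1,0=2,0->3,1=3] -> levels [4 6 6 6]
Step 5: flows [1->0,2->0,3->0,1=3] -> levels [7 5 5 5]
Step 6: flows [0->1,0->2,0->3,1=3] -> levels [4 6 6 6]
  -> period-2 cycle: step 6 state = step 4 state; never stabilizes
  -> state at step 30: (30-4) mod 2 = 0, same as step 4 -> [4 6 6 6]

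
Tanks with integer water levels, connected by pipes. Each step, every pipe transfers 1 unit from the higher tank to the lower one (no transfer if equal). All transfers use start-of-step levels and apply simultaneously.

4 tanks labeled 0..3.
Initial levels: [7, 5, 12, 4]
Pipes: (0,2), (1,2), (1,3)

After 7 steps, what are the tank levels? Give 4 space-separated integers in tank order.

Step 1: flows [2->0,2->1,1->3] -> levels [8 5 10 5]
Step 2: flows [2->0,2->1,1=3] -> levels [9 6 8 5]
Step 3: flows [0->2,2->1,1->3] -> levels [8 6 8 6]
Step 4: flows [0=2,2->1,1=3] -> levels [8 7 7 6]
Step 5: flows [0->2,1=2,1->3] -> levels [7 6 8 7]
Step 6: flows [2->0,2->1,3->1] -> levels [8 8 6 6]
Step 7: flows [0->2,1->2,1->3] -> levels [7 6 8 7]

Answer: 7 6 8 7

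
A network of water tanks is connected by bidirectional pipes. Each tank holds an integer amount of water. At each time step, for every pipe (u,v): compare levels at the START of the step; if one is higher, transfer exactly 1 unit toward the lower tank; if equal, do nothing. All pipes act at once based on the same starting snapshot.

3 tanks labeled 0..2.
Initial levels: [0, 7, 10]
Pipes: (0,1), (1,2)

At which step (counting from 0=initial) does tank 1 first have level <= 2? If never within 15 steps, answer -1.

Step 1: flows [1->0,2->1] -> levels [1 7 9]
Step 2: flows [1->0,2->1] -> levels [2 7 8]
Step 3: flows [1->0,2->1] -> levels [3 7 7]
Step 4: flows [1->0,1=2] -> levels [4 6 7]
Step 5: flows [1->0,2->1] -> levels [5 6 6]
Step 6: flows [1->0,1=2] -> levels [6 5 6]
Step 7: flows [0->1,2->1] -> levels [5 7 5]
Step 8: flows [1->0,1->2] -> levels [6 5 6]
  -> period-2 cycle (repeats step 6); tank 1 never drops to <=2
Tank 1 never reaches <=2 within 15 steps

Answer: -1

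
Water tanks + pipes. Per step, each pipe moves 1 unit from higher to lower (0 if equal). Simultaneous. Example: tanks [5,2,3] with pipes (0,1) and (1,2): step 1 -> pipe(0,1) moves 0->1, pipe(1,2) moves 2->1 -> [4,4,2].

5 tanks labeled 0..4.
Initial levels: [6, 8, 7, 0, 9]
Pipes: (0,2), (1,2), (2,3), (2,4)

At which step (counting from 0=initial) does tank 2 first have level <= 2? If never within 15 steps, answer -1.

Step 1: flows [2->0,1->2,2->3,4->2] -> levels [7 7 7 1 8]
Step 2: flows [0=2,1=2,2->3,4->2] -> levels [7 7 7 2 7]
Step 3: flows [0=2,1=2,2->3,2=4] -> levels [7 7 6 3 7]
Step 4: flows [0->2,1->2,2->3,4->2] -> levels [6 6 8 4 6]
Step 5: flows [2->0,2->1,2->3,2->4] -> levels [7 7 4 5 7]
Step 6: flows [0->2,1->2,3->2,4->2] -> levels [6 6 8 4 6]
  -> period-2 cycle (repeats step 4); tank 2 never drops to <=2
Tank 2 never reaches <=2 within 15 steps

Answer: -1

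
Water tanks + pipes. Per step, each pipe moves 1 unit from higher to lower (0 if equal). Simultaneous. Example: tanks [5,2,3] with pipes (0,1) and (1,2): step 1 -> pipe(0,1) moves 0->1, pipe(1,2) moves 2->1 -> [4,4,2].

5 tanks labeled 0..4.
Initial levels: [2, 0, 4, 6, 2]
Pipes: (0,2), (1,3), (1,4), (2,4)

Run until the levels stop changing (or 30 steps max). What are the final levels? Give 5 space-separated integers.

Step 1: flows [2->0,3->1,4->1,2->4] -> levels [3 2 2 5 2]
Step 2: flows [0->2,3->1,1=4,2=4] -> levels [2 3 3 4 2]
Step 3: flows [2->0,3->1,1->4,2->4] -> levels [3 3 1 3 4]
Step 4: flows [0->2,1=3,4->1,4->2] -> levels [2 4 3 3 2]
Step 5: flows [2->0,1->3,1->4,2->4] -> levels [3 2 1 4 4]
Step 6: flows [0->2,3->1,4->1,4->2] -> levels [2 4 3 3 2]
  -> period-2 cycle: step 6 state = step 4 state; never stabilizes
  -> state at step 30: (30-4) mod 2 = 0, same as step 4 -> [2 4 3 3 2]

Answer: 2 4 3 3 2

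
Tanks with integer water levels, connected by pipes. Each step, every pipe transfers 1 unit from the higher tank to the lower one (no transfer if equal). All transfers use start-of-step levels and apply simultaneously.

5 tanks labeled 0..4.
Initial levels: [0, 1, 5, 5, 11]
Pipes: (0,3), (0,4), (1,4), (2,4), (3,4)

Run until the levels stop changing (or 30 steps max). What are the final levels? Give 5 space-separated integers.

Step 1: flows [3->0,4->0,4->1,4->2,4->3] -> levels [2 2 6 5 7]
Step 2: flows [3->0,4->0,4->1,4->2,4->3] -> levels [4 3 7 5 3]
Step 3: flows [3->0,0->4,1=4,2->4,3->4] -> levels [4 3 6 3 6]
Step 4: flows [0->3,4->0,4->1,2=4,4->3] -> levels [4 4 6 5 3]
Step 5: flows [3->0,0->4,1->4,2->4,3->4] -> levels [4 3 5 3 7]
Step 6: flows [0->3,4->0,4->1,4->2,4->3] -> levels [4 4 6 5 3]
  -> period-2 cycle: step 6 state = step 4 state; never stabilizes
  -> state at step 30: (30-4) mod 2 = 0, same as step 4 -> [4 4 6 5 3]

Answer: 4 4 6 5 3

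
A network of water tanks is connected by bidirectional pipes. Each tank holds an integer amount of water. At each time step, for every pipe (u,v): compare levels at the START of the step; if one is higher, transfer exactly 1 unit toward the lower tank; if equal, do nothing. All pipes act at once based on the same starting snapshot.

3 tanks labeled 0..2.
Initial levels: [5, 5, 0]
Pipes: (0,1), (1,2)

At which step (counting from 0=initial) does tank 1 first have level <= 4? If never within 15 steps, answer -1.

Answer: 1

Derivation:
Step 1: flows [0=1,1->2] -> levels [5 4 1]
Tank 1 first reaches <=4 at step 1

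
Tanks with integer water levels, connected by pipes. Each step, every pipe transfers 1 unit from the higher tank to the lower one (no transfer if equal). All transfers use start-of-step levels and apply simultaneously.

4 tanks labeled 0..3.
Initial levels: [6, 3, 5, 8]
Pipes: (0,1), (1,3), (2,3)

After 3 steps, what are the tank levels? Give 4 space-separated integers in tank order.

Step 1: flows [0->1,3->1,3->2] -> levels [5 5 6 6]
Step 2: flows [0=1,3->1,2=3] -> levels [5 6 6 5]
Step 3: flows [1->0,1->3,2->3] -> levels [6 4 5 7]

Answer: 6 4 5 7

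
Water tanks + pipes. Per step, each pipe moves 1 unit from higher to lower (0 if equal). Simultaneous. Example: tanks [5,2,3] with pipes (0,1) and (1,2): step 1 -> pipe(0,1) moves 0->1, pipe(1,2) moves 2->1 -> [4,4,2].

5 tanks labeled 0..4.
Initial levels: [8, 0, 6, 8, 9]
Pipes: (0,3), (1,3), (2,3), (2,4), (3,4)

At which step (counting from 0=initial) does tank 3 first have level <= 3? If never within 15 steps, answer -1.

Step 1: flows [0=3,3->1,3->2,4->2,4->3] -> levels [8 1 8 7 7]
Step 2: flows [0->3,3->1,2->3,2->4,3=4] -> levels [7 2 6 8 8]
Step 3: flows [3->0,3->1,3->2,4->2,3=4] -> levels [8 3 8 5 7]
Step 4: flows [0->3,3->1,2->3,2->4,4->3] -> levels [7 4 6 7 7]
Step 5: flows [0=3,3->1,3->2,4->2,3=4] -> levels [7 5 8 5 6]
Step 6: flows [0->3,1=3,2->3,2->4,4->3] -> levels [6 5 6 8 6]
Step 7: flows [3->0,3->1,3->2,2=4,3->4] -> levels [7 6 7 4 7]
Step 8: flows [0->3,1->3,2->3,2=4,4->3] -> levels [6 5 6 8 6]
  -> period-2 cycle (repeats step 6); tank 3 never drops to <=3
Tank 3 never reaches <=3 within 15 steps

Answer: -1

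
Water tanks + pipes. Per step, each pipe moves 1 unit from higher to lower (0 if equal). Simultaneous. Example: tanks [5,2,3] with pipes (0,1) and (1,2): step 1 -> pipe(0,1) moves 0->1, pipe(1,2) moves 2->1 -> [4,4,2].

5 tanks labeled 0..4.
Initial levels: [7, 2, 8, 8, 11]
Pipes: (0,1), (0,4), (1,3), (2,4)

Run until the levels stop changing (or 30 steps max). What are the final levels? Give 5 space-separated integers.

Answer: 8 6 8 7 7

Derivation:
Step 1: flows [0->1,4->0,3->1,4->2] -> levels [7 4 9 7 9]
Step 2: flows [0->1,4->0,3->1,2=4] -> levels [7 6 9 6 8]
Step 3: flows [0->1,4->0,1=3,2->4] -> levels [7 7 8 6 8]
Step 4: flows [0=1,4->0,1->3,2=4] -> levels [8 6 8 7 7]
Step 5: flows [0->1,0->4,3->1,2->4] -> levels [6 8 7 6 9]
Step 6: flows [1->0,4->0,1->3,4->2] -> levels [8 6 8 7 7]
  -> period-2 cycle: step 6 state = step 4 state; never stabilizes
  -> state at step 30: (30-4) mod 2 = 0, same as step 4 -> [8 6 8 7 7]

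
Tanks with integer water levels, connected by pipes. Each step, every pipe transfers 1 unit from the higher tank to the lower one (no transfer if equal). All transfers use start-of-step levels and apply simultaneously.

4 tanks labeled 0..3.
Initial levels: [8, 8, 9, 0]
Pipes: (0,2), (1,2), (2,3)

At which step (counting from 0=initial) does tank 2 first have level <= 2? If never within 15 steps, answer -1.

Step 1: flows [2->0,2->1,2->3] -> levels [9 9 6 1]
Step 2: flows [0->2,1->2,2->3] -> levels [8 8 7 2]
Step 3: flows [0->2,1->2,2->3] -> levels [7 7 8 3]
Step 4: flows [2->0,2->1,2->3] -> levels [8 8 5 4]
Step 5: flows [0->2,1->2,2->3] -> levels [7 7 6 5]
Step 6: flows [0->2,1->2,2->3] -> levels [6 6 7 6]
Step 7: flows [2->0,2->1,2->3] -> levels [7 7 4 7]
Step 8: flows [0->2,1->2,3->2] -> levels [6 6 7 6]
  -> period-2 cycle (repeats step 6); tank 2 never drops to <=2
Tank 2 never reaches <=2 within 15 steps

Answer: -1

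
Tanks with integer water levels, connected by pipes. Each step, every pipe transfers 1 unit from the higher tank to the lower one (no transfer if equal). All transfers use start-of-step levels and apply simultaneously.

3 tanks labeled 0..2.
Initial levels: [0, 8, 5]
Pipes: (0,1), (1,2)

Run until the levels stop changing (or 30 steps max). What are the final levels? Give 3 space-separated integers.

Answer: 5 3 5

Derivation:
Step 1: flows [1->0,1->2] -> levels [1 6 6]
Step 2: flows [1->0,1=2] -> levels [2 5 6]
Step 3: flows [1->0,2->1] -> levels [3 5 5]
Step 4: flows [1->0,1=2] -> levels [4 4 5]
Step 5: flows [0=1,2->1] -> levels [4 5 4]
Step 6: flows [1->0,1->2] -> levels [5 3 5]
Step 7: flows [0->1,2->1] -> levels [4 5 4]
  -> period-2 cycle: step 7 state = step 5 state; never stabilizes
  -> state at step 30: (30-5) mod 2 = 1, same as step 6 -> [5 3 5]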